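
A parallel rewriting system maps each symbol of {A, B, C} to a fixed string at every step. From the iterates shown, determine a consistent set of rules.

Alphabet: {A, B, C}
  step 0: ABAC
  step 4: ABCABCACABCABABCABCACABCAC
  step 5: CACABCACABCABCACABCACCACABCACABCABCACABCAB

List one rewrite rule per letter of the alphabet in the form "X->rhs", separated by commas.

A->C, B->AC, C->AB

  step 4 ⇒ step 5: ABCABCACABCABABCABCACABCAC ⇒ C·AC·AB·C·AC·AB·C·AB·C·AC·AB·C·AC·C·AC·AB·C·AC·AB·C·AB·C·AC·AB·C·AB
    A ↦ C
    B ↦ AC
    C ↦ AB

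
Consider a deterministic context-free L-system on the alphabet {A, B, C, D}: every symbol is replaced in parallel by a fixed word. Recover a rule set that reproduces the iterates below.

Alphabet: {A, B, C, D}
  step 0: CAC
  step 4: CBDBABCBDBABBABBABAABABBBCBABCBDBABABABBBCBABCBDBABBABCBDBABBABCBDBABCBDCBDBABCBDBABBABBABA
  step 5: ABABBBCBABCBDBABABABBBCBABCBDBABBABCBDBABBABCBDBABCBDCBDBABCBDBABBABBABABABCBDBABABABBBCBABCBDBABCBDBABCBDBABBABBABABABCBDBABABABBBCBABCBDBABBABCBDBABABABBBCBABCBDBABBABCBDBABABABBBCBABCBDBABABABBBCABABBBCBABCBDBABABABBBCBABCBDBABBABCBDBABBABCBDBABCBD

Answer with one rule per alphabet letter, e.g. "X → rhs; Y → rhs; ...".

  step 4 ⇒ step 5: CBDBABCBDBABBABBABAABABBBCBABCBDBABABABBBCBABCBDBABBABCBDBABBABCBDBABCBDCBDBABCBDBABBABBABA ⇒ A·BAB·BBC·BAB·CBD·BAB·A·BAB·BBC·BAB·CBD·BAB·BAB·CBD·BAB·BAB·CBD·BAB·CBD·CBD·BAB·CBD·BAB·BAB·BAB·A·BAB·CBD·BAB·A·BAB·BBC·BAB·CBD·BAB·CBD·BAB·CBD·BAB·BAB·BAB·A·BAB·CBD·BAB·A·BAB·BBC·BAB·CBD·BAB·BAB·CBD·BAB·A·BAB·BBC·BAB·CBD·BAB·BAB·CBD·BAB·A·BAB·BBC·BAB·CBD·BAB·A·BAB·BBC·A·BAB·BBC·BAB·CBD·BAB·A·BAB·BBC·BAB·CBD·BAB·BAB·CBD·BAB·BAB·CBD·BAB·CBD
    A ↦ CBD
    B ↦ BAB
    C ↦ A
    D ↦ BBC

A->CBD, B->BAB, C->A, D->BBC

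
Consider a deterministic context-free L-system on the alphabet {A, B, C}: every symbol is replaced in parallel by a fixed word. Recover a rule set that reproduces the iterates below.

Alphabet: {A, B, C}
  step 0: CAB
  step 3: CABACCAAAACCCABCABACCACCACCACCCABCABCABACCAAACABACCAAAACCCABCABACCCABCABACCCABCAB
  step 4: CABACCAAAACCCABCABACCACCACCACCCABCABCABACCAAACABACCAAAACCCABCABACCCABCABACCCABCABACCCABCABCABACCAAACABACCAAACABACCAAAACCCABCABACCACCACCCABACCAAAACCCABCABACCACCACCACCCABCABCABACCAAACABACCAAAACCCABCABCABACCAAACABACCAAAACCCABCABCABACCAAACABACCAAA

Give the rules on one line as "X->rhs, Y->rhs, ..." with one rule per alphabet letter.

A->ACC, B->AAA, C->CAB

  step 3 ⇒ step 4: CABACCAAAACCCABCABACCACCACCACCCABCABCABACCAAACABACCAAAACCCABCABACCCABCABACCCABCAB ⇒ CAB·ACC·AAA·ACC·CAB·CAB·ACC·ACC·ACC·ACC·CAB·CAB·CAB·ACC·AAA·CAB·ACC·AAA·ACC·CAB·CAB·ACC·CAB·CAB·ACC·CAB·CAB·ACC·CAB·CAB·CAB·ACC·AAA·CAB·ACC·AAA·CAB·ACC·AAA·ACC·CAB·CAB·ACC·ACC·ACC·CAB·ACC·AAA·ACC·CAB·CAB·ACC·ACC·ACC·ACC·CAB·CAB·CAB·ACC·AAA·CAB·ACC·AAA·ACC·CAB·CAB·CAB·ACC·AAA·CAB·ACC·AAA·ACC·CAB·CAB·CAB·ACC·AAA·CAB·ACC·AAA
    A ↦ ACC
    B ↦ AAA
    C ↦ CAB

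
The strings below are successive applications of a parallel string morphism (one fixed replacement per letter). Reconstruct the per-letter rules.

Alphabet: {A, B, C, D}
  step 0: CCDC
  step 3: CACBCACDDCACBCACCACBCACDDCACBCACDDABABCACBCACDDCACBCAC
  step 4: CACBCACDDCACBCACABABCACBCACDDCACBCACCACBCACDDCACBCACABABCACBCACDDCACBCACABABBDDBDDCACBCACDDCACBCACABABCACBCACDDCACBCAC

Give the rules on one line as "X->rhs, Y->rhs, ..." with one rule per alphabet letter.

A->B, B->DD, C->CAC, D->AB

  step 3 ⇒ step 4: CACBCACDDCACBCACCACBCACDDCACBCACDDABABCACBCACDDCACBCAC ⇒ CAC·B·CAC·DD·CAC·B·CAC·AB·AB·CAC·B·CAC·DD·CAC·B·CAC·CAC·B·CAC·DD·CAC·B·CAC·AB·AB·CAC·B·CAC·DD·CAC·B·CAC·AB·AB·B·DD·B·DD·CAC·B·CAC·DD·CAC·B·CAC·AB·AB·CAC·B·CAC·DD·CAC·B·CAC
    A ↦ B
    B ↦ DD
    C ↦ CAC
    D ↦ AB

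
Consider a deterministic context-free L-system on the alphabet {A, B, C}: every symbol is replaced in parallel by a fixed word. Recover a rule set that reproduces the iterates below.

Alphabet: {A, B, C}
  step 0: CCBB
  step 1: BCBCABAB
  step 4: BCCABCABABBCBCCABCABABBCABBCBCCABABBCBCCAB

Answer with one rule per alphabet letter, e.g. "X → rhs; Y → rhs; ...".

A->C, B->AB, C->BC

  step 0 ⇒ step 1: CCBB ⇒ BC·BC·AB·AB
    B ↦ AB
    C ↦ BC
    A ↦ C  (constrained at step 1)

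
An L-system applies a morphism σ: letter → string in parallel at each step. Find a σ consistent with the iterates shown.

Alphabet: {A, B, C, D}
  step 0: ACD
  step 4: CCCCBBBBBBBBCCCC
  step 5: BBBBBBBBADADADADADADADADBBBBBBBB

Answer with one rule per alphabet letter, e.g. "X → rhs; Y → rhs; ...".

  step 4 ⇒ step 5: CCCCBBBBBBBBCCCC ⇒ BB·BB·BB·BB·AD·AD·AD·AD·AD·AD·AD·AD·BB·BB·BB·BB
    B ↦ AD
    C ↦ BB
    A ↦ C  (constrained at step 0)
    D ↦ C  (constrained at step 0)

A->C, B->AD, C->BB, D->C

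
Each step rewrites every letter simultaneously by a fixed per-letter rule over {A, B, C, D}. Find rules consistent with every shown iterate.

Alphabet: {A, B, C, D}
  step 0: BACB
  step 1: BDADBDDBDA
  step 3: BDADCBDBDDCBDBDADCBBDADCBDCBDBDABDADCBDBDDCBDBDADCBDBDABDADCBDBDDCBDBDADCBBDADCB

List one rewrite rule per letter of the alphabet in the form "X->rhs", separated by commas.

  step 0 ⇒ step 1: BACB ⇒ BDA·DBD·D·BDA
    A ↦ DBD
    B ↦ BDA
    C ↦ D
    D ↦ DCB  (constrained at step 1)

A->DBD, B->BDA, C->D, D->DCB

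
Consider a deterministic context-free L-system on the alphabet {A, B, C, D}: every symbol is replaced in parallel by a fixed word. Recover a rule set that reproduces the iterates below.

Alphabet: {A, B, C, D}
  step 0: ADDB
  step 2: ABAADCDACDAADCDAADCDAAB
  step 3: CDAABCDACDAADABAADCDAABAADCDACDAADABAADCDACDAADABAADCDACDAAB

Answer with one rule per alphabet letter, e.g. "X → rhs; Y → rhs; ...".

A->CDA, B->AB, C->ABA, D->AD

  step 2 ⇒ step 3: ABAADCDACDAADCDAADCDAAB ⇒ CDA·AB·CDA·CDA·AD·ABA·AD·CDA·ABA·AD·CDA·CDA·AD·ABA·AD·CDA·CDA·AD·ABA·AD·CDA·CDA·AB
    A ↦ CDA
    B ↦ AB
    C ↦ ABA
    D ↦ AD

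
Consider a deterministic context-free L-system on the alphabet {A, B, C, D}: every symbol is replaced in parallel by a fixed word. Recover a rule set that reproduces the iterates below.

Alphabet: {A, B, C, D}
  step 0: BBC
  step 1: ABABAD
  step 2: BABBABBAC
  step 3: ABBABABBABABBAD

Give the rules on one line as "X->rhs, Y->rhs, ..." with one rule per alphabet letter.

  step 2 ⇒ step 3: BABBABBAC ⇒ AB·B·AB·AB·B·AB·AB·B·AD
    A ↦ B
    B ↦ AB
    C ↦ AD
  step 1 ⇒ step 2: ABABAD ⇒ B·AB·B·AB·B·AC
    D ↦ AC

A->B, B->AB, C->AD, D->AC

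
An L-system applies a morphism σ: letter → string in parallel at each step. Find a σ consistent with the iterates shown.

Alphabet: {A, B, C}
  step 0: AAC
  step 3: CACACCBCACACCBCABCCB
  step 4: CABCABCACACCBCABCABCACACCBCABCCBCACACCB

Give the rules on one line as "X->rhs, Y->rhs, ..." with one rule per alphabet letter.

A->B, B->CCB, C->CA

  step 3 ⇒ step 4: CACACCBCACACCBCABCCB ⇒ CA·B·CA·B·CA·CA·CCB·CA·B·CA·B·CA·CA·CCB·CA·B·CCB·CA·CA·CCB
    A ↦ B
    B ↦ CCB
    C ↦ CA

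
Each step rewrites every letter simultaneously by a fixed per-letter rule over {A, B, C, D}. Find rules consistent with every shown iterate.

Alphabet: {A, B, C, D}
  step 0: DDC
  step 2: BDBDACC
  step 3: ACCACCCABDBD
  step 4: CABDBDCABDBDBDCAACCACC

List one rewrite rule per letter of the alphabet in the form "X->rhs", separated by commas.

  step 3 ⇒ step 4: ACCACCCABDBD ⇒ CA·BD·BD·CA·BD·BD·BD·CA·AC·C·AC·C
    A ↦ CA
    B ↦ AC
    C ↦ BD
    D ↦ C

A->CA, B->AC, C->BD, D->C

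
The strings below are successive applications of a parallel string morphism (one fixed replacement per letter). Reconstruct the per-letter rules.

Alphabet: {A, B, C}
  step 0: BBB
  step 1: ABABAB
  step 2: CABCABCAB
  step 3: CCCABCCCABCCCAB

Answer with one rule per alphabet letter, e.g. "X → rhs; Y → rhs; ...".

  step 2 ⇒ step 3: CABCABCAB ⇒ CC·C·AB·CC·C·AB·CC·C·AB
    A ↦ C
    B ↦ AB
    C ↦ CC

A->C, B->AB, C->CC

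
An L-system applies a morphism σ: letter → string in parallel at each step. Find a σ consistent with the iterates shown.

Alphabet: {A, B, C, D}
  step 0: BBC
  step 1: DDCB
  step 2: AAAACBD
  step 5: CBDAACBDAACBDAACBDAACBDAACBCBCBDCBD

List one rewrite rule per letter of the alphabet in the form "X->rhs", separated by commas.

A->CB, B->D, C->CB, D->AA

  step 1 ⇒ step 2: DDCB ⇒ AA·AA·CB·D
    B ↦ D
    C ↦ CB
    D ↦ AA
    A ↦ CB  (constrained at step 2)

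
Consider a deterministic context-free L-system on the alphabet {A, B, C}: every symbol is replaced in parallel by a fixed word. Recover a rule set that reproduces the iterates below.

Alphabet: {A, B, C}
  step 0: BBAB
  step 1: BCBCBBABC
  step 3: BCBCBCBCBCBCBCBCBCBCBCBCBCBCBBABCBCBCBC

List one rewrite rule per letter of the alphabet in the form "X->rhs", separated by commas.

  step 0 ⇒ step 1: BBAB ⇒ BC·BC·BBA·BC
    A ↦ BBA
    B ↦ BC
    C ↦ BC  (constrained at step 1)

A->BBA, B->BC, C->BC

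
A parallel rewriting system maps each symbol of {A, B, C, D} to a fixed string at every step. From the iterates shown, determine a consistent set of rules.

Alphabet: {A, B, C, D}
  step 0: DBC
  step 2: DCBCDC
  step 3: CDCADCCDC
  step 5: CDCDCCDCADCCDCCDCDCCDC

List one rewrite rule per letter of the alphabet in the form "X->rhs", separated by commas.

A->B, B->A, C->DC, D->C

  step 2 ⇒ step 3: DCBCDC ⇒ C·DC·A·DC·C·DC
    B ↦ A
    C ↦ DC
    D ↦ C
    A ↦ B  (constrained at step 3)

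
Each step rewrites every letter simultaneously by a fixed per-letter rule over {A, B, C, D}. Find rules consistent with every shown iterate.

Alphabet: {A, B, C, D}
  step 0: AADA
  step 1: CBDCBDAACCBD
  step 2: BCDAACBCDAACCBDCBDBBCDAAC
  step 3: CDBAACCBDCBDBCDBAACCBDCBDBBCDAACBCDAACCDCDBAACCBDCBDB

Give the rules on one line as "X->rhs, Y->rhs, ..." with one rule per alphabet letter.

A->CBD, B->CD, C->B, D->AAC

  step 2 ⇒ step 3: BCDAACBCDAACCBDCBDBBCDAAC ⇒ CD·B·AAC·CBD·CBD·B·CD·B·AAC·CBD·CBD·B·B·CD·AAC·B·CD·AAC·CD·CD·B·AAC·CBD·CBD·B
    A ↦ CBD
    B ↦ CD
    C ↦ B
    D ↦ AAC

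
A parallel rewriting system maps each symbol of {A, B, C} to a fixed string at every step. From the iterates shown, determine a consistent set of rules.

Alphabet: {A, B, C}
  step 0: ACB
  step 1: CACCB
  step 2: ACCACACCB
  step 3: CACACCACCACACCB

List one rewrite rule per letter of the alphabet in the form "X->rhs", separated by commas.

A->C, B->CB, C->AC

  step 2 ⇒ step 3: ACCACACCB ⇒ C·AC·AC·C·AC·C·AC·AC·CB
    A ↦ C
    B ↦ CB
    C ↦ AC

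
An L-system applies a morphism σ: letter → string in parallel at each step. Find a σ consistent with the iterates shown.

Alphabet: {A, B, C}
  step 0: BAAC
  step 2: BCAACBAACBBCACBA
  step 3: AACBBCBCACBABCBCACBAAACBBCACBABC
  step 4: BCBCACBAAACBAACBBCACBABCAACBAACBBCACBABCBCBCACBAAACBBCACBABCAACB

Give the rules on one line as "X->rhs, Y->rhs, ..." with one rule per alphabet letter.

  step 3 ⇒ step 4: AACBBCBCACBABCBCACBAAACBBCACBABC ⇒ BC·BC·ACB·A·A·ACB·A·ACB·BC·ACB·A·BC·A·ACB·A·ACB·BC·ACB·A·BC·BC·BC·ACB·A·A·ACB·BC·ACB·A·BC·A·ACB
    A ↦ BC
    B ↦ A
    C ↦ ACB

A->BC, B->A, C->ACB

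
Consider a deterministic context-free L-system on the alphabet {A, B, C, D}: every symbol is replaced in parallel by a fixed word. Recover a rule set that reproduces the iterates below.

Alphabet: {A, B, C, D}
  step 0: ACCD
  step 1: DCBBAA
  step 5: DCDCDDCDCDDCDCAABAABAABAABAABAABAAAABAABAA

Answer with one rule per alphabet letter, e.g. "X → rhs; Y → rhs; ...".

A->DC, B->D, C->B, D->AA

  step 0 ⇒ step 1: ACCD ⇒ DC·B·B·AA
    A ↦ DC
    C ↦ B
    D ↦ AA
    B ↦ D  (constrained at step 1)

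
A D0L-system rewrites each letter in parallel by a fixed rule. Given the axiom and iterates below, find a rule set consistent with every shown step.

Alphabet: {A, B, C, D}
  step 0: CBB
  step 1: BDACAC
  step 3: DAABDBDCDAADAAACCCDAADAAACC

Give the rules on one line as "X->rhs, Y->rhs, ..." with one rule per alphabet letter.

  step 0 ⇒ step 1: CBB ⇒ BD·AC·AC
    B ↦ AC
    C ↦ BD
    A ↦ DAA  (constrained at step 1)
    D ↦ C  (constrained at step 1)

A->DAA, B->AC, C->BD, D->C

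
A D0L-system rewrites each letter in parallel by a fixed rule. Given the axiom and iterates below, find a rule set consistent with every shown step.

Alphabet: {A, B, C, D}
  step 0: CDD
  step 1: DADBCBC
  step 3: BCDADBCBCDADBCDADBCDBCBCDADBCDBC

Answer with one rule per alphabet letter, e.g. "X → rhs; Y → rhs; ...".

  step 0 ⇒ step 1: CDD ⇒ DAD·BC·BC
    C ↦ DAD
    D ↦ BC
    A ↦ D  (constrained at step 1)
    B ↦ BC  (constrained at step 1)

A->D, B->BC, C->DAD, D->BC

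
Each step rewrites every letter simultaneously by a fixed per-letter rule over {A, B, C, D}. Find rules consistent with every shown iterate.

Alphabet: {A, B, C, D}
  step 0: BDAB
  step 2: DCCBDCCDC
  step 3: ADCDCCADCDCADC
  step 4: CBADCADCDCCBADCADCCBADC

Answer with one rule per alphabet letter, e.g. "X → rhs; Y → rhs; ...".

A->CB, B->C, C->DC, D->A

  step 3 ⇒ step 4: ADCDCCADCDCADC ⇒ CB·A·DC·A·DC·DC·CB·A·DC·A·DC·CB·A·DC
    A ↦ CB
    C ↦ DC
    D ↦ A
  step 2 ⇒ step 3: DCCBDCCDC ⇒ A·DC·DC·C·A·DC·DC·A·DC
    B ↦ C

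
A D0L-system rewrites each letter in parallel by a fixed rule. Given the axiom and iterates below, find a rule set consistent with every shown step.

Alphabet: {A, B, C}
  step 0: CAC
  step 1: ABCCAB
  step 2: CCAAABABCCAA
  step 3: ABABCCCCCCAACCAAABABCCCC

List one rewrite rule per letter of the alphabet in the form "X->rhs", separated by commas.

A->CC, B->AA, C->AB

  step 2 ⇒ step 3: CCAAABABCCAA ⇒ AB·AB·CC·CC·CC·AA·CC·AA·AB·AB·CC·CC
    A ↦ CC
    B ↦ AA
    C ↦ AB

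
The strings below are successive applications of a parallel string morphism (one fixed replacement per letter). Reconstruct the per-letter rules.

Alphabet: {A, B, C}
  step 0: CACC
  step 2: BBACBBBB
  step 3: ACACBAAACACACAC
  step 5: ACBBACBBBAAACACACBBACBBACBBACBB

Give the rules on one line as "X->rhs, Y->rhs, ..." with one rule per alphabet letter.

A->B, B->AC, C->AA

  step 2 ⇒ step 3: BBACBBBB ⇒ AC·AC·B·AA·AC·AC·AC·AC
    A ↦ B
    B ↦ AC
    C ↦ AA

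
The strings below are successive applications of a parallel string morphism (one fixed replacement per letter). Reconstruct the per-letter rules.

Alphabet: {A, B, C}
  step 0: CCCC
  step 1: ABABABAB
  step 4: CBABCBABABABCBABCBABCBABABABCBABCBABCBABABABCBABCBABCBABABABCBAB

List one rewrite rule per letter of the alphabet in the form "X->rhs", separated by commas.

  step 0 ⇒ step 1: CCCC ⇒ AB·AB·AB·AB
    C ↦ AB
    A ↦ CB  (constrained at step 1)
    B ↦ AB  (constrained at step 1)

A->CB, B->AB, C->AB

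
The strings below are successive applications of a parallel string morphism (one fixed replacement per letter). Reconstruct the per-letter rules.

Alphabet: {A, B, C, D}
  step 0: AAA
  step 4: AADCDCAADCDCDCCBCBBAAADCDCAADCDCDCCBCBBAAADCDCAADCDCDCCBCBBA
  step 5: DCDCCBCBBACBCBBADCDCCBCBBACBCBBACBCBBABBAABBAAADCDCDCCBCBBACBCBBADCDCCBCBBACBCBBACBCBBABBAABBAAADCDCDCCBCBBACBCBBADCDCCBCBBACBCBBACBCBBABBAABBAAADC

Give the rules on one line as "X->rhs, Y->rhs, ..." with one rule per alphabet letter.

  step 4 ⇒ step 5: AADCDCAADCDCDCCBCBBAAADCDCAADCDCDCCBCBBAAADCDCAADCDCDCCBCBBA ⇒ DC·DC·CBC·BBA·CBC·BBA·DC·DC·CBC·BBA·CBC·BBA·CBC·BBA·BBA·A·BBA·A·A·DC·DC·DC·CBC·BBA·CBC·BBA·DC·DC·CBC·BBA·CBC·BBA·CBC·BBA·BBA·A·BBA·A·A·DC·DC·DC·CBC·BBA·CBC·BBA·DC·DC·CBC·BBA·CBC·BBA·CBC·BBA·BBA·A·BBA·A·A·DC
    A ↦ DC
    B ↦ A
    C ↦ BBA
    D ↦ CBC

A->DC, B->A, C->BBA, D->CBC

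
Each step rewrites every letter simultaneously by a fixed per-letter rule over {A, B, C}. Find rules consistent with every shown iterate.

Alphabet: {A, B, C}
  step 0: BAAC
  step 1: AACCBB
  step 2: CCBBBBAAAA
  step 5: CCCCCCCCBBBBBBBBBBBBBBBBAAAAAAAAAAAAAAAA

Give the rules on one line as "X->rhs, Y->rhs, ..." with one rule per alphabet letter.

A->C, B->AA, C->BB

  step 1 ⇒ step 2: AACCBB ⇒ C·C·BB·BB·AA·AA
    A ↦ C
    B ↦ AA
    C ↦ BB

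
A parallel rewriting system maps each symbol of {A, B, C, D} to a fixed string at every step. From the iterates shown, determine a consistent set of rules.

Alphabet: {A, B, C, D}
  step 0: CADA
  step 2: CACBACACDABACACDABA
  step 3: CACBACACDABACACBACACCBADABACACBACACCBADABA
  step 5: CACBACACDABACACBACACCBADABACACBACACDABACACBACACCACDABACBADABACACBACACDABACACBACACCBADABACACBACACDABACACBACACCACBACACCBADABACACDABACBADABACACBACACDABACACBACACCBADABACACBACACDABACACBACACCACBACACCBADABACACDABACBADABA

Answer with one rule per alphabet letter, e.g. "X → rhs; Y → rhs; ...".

  step 2 ⇒ step 3: CACBACACDABACACDABA ⇒ CAC·BA·CAC·DA·BA·CAC·BA·CAC·C·BA·DA·BA·CAC·BA·CAC·C·BA·DA·BA
    A ↦ BA
    B ↦ DA
    C ↦ CAC
    D ↦ C

A->BA, B->DA, C->CAC, D->C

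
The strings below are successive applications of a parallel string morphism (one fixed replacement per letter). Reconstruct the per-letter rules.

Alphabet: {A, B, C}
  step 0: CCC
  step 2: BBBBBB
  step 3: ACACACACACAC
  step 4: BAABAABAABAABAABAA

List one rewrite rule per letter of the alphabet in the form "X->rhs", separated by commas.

  step 3 ⇒ step 4: ACACACACACAC ⇒ B·AA·B·AA·B·AA·B·AA·B·AA·B·AA
    A ↦ B
    C ↦ AA
  step 2 ⇒ step 3: BBBBBB ⇒ AC·AC·AC·AC·AC·AC
    B ↦ AC

A->B, B->AC, C->AA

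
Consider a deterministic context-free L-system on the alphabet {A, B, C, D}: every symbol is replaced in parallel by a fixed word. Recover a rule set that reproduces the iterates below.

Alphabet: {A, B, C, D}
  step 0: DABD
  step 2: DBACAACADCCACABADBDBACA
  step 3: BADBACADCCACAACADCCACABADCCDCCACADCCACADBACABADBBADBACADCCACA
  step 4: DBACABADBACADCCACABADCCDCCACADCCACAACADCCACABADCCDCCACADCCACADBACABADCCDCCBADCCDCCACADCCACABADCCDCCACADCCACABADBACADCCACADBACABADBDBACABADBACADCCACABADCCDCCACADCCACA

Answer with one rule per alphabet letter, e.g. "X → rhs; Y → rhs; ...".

A->ACA, B->DB, C->DCC, D->BA

  step 3 ⇒ step 4: BADBACADCCACAACADCCACABADCCDCCACADCCACADBACABADBBADBACADCCACA ⇒ DB·ACA·BA·DB·ACA·DCC·ACA·BA·DCC·DCC·ACA·DCC·ACA·ACA·DCC·ACA·BA·DCC·DCC·ACA·DCC·ACA·DB·ACA·BA·DCC·DCC·BA·DCC·DCC·ACA·DCC·ACA·BA·DCC·DCC·ACA·DCC·ACA·BA·DB·ACA·DCC·ACA·DB·ACA·BA·DB·DB·ACA·BA·DB·ACA·DCC·ACA·BA·DCC·DCC·ACA·DCC·ACA
    A ↦ ACA
    B ↦ DB
    C ↦ DCC
    D ↦ BA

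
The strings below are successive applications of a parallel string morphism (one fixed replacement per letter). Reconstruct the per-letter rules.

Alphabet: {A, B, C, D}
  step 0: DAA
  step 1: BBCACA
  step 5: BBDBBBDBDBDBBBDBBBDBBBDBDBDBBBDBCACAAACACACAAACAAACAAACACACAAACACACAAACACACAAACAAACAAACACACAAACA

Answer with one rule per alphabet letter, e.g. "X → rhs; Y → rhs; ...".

A->CA, B->DB, C->AA, D->BB

  step 0 ⇒ step 1: DAA ⇒ BB·CA·CA
    A ↦ CA
    D ↦ BB
    B ↦ DB  (constrained at step 1)
    C ↦ AA  (constrained at step 1)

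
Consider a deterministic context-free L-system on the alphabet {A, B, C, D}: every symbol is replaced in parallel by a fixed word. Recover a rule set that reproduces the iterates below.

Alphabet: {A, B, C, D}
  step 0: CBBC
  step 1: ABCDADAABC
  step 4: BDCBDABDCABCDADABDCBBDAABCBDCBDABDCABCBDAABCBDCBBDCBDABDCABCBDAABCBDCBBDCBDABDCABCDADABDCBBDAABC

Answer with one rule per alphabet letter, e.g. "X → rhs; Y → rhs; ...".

  step 0 ⇒ step 1: CBBC ⇒ ABC·DA·DA·ABC
    B ↦ DA
    C ↦ ABC
    A ↦ B  (constrained at step 1)
    D ↦ BDC  (constrained at step 1)

A->B, B->DA, C->ABC, D->BDC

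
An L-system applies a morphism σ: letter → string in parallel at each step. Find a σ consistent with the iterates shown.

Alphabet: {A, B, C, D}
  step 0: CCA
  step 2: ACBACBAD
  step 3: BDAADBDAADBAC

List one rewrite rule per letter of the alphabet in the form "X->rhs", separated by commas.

A->B, B->AD, C->DA, D->AC

  step 2 ⇒ step 3: ACBACBAD ⇒ B·DA·AD·B·DA·AD·B·AC
    A ↦ B
    B ↦ AD
    C ↦ DA
    D ↦ AC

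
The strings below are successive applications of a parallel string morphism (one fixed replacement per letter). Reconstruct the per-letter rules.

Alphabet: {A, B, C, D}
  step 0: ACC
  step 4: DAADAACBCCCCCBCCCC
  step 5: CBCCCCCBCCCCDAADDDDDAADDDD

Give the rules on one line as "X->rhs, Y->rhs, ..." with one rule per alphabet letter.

  step 4 ⇒ step 5: DAADAACBCCCCCBCCCC ⇒ CB·CC·CC·CB·CC·CC·D·AA·D·D·D·D·D·AA·D·D·D·D
    A ↦ CC
    B ↦ AA
    C ↦ D
    D ↦ CB

A->CC, B->AA, C->D, D->CB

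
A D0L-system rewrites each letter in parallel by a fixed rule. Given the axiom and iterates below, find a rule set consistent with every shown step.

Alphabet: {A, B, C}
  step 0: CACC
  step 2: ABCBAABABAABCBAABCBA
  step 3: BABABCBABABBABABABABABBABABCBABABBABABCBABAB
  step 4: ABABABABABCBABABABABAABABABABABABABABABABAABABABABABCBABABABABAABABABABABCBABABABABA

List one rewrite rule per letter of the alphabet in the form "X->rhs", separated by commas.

  step 3 ⇒ step 4: BABABCBABABBABABABABABBABABCBABABBABABCBABAB ⇒ A·BAB·A·BAB·A·BCB·A·BAB·A·BAB·A·A·BAB·A·BAB·A·BAB·A·BAB·A·BAB·A·A·BAB·A·BAB·A·BCB·A·BAB·A·BAB·A·A·BAB·A·BAB·A·BCB·A·BAB·A·BAB·A
    A ↦ BAB
    B ↦ A
    C ↦ BCB

A->BAB, B->A, C->BCB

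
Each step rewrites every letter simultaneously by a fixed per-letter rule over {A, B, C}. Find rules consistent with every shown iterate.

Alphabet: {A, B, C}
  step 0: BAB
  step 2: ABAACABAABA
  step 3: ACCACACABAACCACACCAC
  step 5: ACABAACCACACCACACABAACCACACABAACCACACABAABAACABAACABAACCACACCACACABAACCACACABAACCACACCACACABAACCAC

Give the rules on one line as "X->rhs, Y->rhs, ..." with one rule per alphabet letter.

  step 2 ⇒ step 3: ABAACABAABA ⇒ AC·C·AC·AC·ABA·AC·C·AC·AC·C·AC
    A ↦ AC
    B ↦ C
    C ↦ ABA

A->AC, B->C, C->ABA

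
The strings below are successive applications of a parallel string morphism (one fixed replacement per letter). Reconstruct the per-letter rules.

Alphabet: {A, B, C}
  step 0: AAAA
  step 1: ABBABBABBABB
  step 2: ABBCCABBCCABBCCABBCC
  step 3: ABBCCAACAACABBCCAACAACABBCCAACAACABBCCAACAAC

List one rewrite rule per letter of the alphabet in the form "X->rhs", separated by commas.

  step 2 ⇒ step 3: ABBCCABBCCABBCCABBCC ⇒ ABB·C·C·AAC·AAC·ABB·C·C·AAC·AAC·ABB·C·C·AAC·AAC·ABB·C·C·AAC·AAC
    A ↦ ABB
    B ↦ C
    C ↦ AAC

A->ABB, B->C, C->AAC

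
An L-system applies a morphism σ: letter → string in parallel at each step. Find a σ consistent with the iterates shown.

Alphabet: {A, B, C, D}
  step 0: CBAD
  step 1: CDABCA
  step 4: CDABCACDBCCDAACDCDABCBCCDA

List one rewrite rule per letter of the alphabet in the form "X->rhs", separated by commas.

  step 0 ⇒ step 1: CBAD ⇒ CD·A·BC·A
    A ↦ BC
    B ↦ A
    C ↦ CD
    D ↦ A

A->BC, B->A, C->CD, D->A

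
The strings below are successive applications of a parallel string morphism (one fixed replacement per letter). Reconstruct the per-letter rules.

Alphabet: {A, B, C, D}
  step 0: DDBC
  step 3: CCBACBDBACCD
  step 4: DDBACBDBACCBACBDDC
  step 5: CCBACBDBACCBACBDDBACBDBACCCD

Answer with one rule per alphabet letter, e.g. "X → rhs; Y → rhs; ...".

  step 4 ⇒ step 5: DDBACBDBACCBACBDDC ⇒ C·C·BAC·B·D·BAC·C·BAC·B·D·D·BAC·B·D·BAC·C·C·D
    A ↦ B
    B ↦ BAC
    C ↦ D
    D ↦ C

A->B, B->BAC, C->D, D->C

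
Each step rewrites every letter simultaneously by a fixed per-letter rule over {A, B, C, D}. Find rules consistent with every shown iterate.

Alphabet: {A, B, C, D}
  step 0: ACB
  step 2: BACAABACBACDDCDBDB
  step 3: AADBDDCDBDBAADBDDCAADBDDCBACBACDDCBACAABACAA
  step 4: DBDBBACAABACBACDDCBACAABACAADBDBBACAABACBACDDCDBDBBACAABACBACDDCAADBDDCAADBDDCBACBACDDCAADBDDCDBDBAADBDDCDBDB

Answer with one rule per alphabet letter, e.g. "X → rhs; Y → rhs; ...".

  step 3 ⇒ step 4: AADBDDCDBDBAADBDDCAADBDDCBACBACDDCBACAABACAA ⇒ DB·DB·BAC·AA·BAC·BAC·DDC·BAC·AA·BAC·AA·DB·DB·BAC·AA·BAC·BAC·DDC·DB·DB·BAC·AA·BAC·BAC·DDC·AA·DB·DDC·AA·DB·DDC·BAC·BAC·DDC·AA·DB·DDC·DB·DB·AA·DB·DDC·DB·DB
    A ↦ DB
    B ↦ AA
    C ↦ DDC
    D ↦ BAC

A->DB, B->AA, C->DDC, D->BAC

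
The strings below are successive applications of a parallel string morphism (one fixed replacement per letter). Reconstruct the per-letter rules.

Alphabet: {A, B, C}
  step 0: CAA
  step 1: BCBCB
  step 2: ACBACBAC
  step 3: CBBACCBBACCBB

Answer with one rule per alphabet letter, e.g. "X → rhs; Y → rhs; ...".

  step 2 ⇒ step 3: ACBACBAC ⇒ CB·B·AC·CB·B·AC·CB·B
    A ↦ CB
    B ↦ AC
    C ↦ B

A->CB, B->AC, C->B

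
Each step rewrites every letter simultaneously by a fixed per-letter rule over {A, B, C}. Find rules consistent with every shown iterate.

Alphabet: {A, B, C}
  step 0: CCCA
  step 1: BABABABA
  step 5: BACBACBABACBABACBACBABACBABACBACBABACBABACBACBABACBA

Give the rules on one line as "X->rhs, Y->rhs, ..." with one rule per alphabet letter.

  step 0 ⇒ step 1: CCCA ⇒ BA·BA·BA·BA
    A ↦ BA
    C ↦ BA
    B ↦ C  (constrained at step 1)

A->BA, B->C, C->BA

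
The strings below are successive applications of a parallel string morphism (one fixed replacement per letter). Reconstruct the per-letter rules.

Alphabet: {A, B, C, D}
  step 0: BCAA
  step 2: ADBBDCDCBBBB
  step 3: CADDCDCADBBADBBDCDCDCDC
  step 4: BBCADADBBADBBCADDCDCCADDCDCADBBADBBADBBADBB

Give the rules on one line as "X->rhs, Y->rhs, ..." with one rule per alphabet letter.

A->C, B->DC, C->BB, D->AD

  step 3 ⇒ step 4: CADDCDCADBBADBBDCDCDCDC ⇒ BB·C·AD·AD·BB·AD·BB·C·AD·DC·DC·C·AD·DC·DC·AD·BB·AD·BB·AD·BB·AD·BB
    A ↦ C
    B ↦ DC
    C ↦ BB
    D ↦ AD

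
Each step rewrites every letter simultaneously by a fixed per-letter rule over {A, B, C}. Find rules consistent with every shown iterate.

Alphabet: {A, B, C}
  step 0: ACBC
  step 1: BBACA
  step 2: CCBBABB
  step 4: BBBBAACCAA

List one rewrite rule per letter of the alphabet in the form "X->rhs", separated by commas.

  step 1 ⇒ step 2: BBACA ⇒ C·C·BB·A·BB
    A ↦ BB
    B ↦ C
    C ↦ A

A->BB, B->C, C->A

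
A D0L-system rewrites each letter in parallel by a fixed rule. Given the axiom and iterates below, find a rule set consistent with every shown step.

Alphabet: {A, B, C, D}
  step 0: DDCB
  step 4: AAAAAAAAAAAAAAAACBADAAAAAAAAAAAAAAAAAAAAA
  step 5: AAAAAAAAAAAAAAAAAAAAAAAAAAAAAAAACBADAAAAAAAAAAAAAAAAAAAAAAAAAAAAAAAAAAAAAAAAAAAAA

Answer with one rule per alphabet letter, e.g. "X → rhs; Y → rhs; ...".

A->AA, B->AD, C->CB, D->A

  step 4 ⇒ step 5: AAAAAAAAAAAAAAAACBADAAAAAAAAAAAAAAAAAAAAA ⇒ AA·AA·AA·AA·AA·AA·AA·AA·AA·AA·AA·AA·AA·AA·AA·AA·CB·AD·AA·A·AA·AA·AA·AA·AA·AA·AA·AA·AA·AA·AA·AA·AA·AA·AA·AA·AA·AA·AA·AA·AA
    A ↦ AA
    B ↦ AD
    C ↦ CB
    D ↦ A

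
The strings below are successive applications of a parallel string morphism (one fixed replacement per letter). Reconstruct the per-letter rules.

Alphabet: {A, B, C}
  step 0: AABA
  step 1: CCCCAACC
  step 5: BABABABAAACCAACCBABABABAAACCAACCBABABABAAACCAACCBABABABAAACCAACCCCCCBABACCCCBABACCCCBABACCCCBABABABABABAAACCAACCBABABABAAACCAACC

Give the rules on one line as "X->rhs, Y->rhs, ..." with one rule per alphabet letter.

A->CC, B->AA, C->BA

  step 0 ⇒ step 1: AABA ⇒ CC·CC·AA·CC
    A ↦ CC
    B ↦ AA
    C ↦ BA  (constrained at step 1)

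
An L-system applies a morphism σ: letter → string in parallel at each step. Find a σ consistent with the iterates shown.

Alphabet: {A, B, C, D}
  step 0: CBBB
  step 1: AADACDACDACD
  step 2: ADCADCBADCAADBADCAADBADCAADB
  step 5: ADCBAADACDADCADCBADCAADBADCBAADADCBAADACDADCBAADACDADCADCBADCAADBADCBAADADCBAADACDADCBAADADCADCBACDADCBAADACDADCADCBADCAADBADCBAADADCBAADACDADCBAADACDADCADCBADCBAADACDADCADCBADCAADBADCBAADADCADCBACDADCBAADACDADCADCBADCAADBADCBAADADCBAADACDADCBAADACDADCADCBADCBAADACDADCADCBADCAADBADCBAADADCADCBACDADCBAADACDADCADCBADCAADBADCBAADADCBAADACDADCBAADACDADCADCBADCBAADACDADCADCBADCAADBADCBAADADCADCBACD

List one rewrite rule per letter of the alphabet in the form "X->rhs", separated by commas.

A->ADC, B->ACD, C->AAD, D->B

  step 1 ⇒ step 2: AADACDACDACD ⇒ ADC·ADC·B·ADC·AAD·B·ADC·AAD·B·ADC·AAD·B
    A ↦ ADC
    C ↦ AAD
    D ↦ B
  step 0 ⇒ step 1: CBBB ⇒ AAD·ACD·ACD·ACD
    B ↦ ACD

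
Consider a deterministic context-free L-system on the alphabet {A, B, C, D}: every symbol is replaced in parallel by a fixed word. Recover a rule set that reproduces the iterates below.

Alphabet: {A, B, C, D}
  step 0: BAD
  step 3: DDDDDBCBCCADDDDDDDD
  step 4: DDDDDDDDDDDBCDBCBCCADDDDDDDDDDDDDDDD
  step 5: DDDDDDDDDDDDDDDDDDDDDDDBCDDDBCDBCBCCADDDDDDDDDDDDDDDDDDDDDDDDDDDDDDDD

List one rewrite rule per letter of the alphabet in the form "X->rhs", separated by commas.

A->CA, B->D, C->BC, D->DD

  step 4 ⇒ step 5: DDDDDDDDDDDBCDBCBCCADDDDDDDDDDDDDDDD ⇒ DD·DD·DD·DD·DD·DD·DD·DD·DD·DD·DD·D·BC·DD·D·BC·D·BC·BC·CA·DD·DD·DD·DD·DD·DD·DD·DD·DD·DD·DD·DD·DD·DD·DD·DD
    A ↦ CA
    B ↦ D
    C ↦ BC
    D ↦ DD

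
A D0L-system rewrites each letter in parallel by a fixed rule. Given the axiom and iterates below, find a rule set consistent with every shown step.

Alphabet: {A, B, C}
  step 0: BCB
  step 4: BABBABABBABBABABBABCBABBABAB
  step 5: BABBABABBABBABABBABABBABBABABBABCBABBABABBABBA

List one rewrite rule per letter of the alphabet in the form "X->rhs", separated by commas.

  step 4 ⇒ step 5: BABBABABBABBABABBABCBABBABAB ⇒ BA·B·BA·BA·B·BA·B·BA·BA·B·BA·BA·B·BA·B·BA·BA·B·BA·BC·BA·B·BA·BA·B·BA·B·BA
    A ↦ B
    B ↦ BA
    C ↦ BC

A->B, B->BA, C->BC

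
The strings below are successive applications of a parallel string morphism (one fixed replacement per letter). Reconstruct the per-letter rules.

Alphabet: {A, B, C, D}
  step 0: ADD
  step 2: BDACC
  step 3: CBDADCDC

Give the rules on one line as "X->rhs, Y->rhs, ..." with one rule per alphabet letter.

  step 2 ⇒ step 3: BDACC ⇒ C·B·DA·DC·DC
    A ↦ DA
    B ↦ C
    C ↦ DC
    D ↦ B

A->DA, B->C, C->DC, D->B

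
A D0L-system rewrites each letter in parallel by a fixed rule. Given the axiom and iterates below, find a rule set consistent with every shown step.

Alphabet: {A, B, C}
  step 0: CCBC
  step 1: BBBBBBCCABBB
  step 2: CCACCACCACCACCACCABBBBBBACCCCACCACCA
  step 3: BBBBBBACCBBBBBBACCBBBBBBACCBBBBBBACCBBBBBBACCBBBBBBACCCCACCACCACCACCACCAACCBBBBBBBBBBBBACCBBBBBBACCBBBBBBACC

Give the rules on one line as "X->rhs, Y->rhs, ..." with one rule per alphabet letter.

A->ACC, B->CCA, C->BBB

  step 2 ⇒ step 3: CCACCACCACCACCACCABBBBBBACCCCACCACCA ⇒ BBB·BBB·ACC·BBB·BBB·ACC·BBB·BBB·ACC·BBB·BBB·ACC·BBB·BBB·ACC·BBB·BBB·ACC·CCA·CCA·CCA·CCA·CCA·CCA·ACC·BBB·BBB·BBB·BBB·ACC·BBB·BBB·ACC·BBB·BBB·ACC
    A ↦ ACC
    B ↦ CCA
    C ↦ BBB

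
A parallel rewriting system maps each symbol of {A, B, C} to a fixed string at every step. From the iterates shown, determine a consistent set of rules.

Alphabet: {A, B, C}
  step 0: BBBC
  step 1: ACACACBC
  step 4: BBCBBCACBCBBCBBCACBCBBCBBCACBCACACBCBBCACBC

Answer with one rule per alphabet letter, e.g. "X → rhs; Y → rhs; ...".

A->B, B->AC, C->BC

  step 0 ⇒ step 1: BBBC ⇒ AC·AC·AC·BC
    B ↦ AC
    C ↦ BC
    A ↦ B  (constrained at step 1)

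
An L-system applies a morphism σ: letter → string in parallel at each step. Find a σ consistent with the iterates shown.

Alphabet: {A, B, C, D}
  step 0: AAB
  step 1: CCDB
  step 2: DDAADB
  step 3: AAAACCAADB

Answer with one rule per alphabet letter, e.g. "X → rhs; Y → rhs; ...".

  step 2 ⇒ step 3: DDAADB ⇒ AA·AA·C·C·AA·DB
    A ↦ C
    B ↦ DB
    D ↦ AA
  step 1 ⇒ step 2: CCDB ⇒ D·D·AA·DB
    C ↦ D

A->C, B->DB, C->D, D->AA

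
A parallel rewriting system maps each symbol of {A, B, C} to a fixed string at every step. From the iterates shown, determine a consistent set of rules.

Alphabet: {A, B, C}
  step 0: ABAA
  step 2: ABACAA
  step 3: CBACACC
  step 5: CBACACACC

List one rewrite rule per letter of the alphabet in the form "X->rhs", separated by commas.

A->C, B->BA, C->A

  step 2 ⇒ step 3: ABACAA ⇒ C·BA·C·A·C·C
    A ↦ C
    B ↦ BA
    C ↦ A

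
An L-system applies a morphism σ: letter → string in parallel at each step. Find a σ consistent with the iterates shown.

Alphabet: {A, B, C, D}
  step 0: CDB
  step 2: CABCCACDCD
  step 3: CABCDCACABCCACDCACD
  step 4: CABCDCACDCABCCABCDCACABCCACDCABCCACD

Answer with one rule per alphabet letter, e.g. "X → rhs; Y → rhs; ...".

A->BC, B->D, C->CA, D->CD

  step 3 ⇒ step 4: CABCDCACABCCACDCACD ⇒ CA·BC·D·CA·CD·CA·BC·CA·BC·D·CA·CA·BC·CA·CD·CA·BC·CA·CD
    A ↦ BC
    B ↦ D
    C ↦ CA
    D ↦ CD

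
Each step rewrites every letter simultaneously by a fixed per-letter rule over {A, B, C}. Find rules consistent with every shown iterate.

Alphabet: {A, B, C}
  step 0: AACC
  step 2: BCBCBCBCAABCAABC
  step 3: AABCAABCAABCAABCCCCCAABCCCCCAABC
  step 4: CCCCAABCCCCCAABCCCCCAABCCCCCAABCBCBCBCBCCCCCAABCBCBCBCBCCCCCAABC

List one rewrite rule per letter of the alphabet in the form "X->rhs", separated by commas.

  step 3 ⇒ step 4: AABCAABCAABCAABCCCCCAABCCCCCAABC ⇒ CC·CC·AA·BC·CC·CC·AA·BC·CC·CC·AA·BC·CC·CC·AA·BC·BC·BC·BC·BC·CC·CC·AA·BC·BC·BC·BC·BC·CC·CC·AA·BC
    A ↦ CC
    B ↦ AA
    C ↦ BC

A->CC, B->AA, C->BC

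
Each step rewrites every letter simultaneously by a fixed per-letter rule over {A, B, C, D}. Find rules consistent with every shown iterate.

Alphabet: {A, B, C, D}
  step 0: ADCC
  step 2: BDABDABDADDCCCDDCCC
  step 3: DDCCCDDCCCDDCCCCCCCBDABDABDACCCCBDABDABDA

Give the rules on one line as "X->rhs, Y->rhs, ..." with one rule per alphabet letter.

A->C, B->DD, C->BDA, D->CC

  step 2 ⇒ step 3: BDABDABDADDCCCDDCCC ⇒ DD·CC·C·DD·CC·C·DD·CC·C·CC·CC·BDA·BDA·BDA·CC·CC·BDA·BDA·BDA
    A ↦ C
    B ↦ DD
    C ↦ BDA
    D ↦ CC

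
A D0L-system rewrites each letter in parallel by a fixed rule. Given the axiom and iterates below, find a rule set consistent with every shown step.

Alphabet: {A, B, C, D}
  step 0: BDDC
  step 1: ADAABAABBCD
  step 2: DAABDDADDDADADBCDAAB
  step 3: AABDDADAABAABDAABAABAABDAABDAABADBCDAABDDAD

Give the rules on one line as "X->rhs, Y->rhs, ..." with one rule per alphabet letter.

  step 2 ⇒ step 3: DAABDDADDDADADBCDAAB ⇒ AAB·D·D·AD·AAB·AAB·D·AAB·AAB·AAB·D·AAB·D·AAB·AD·BCD·AAB·D·D·AD
    A ↦ D
    B ↦ AD
    C ↦ BCD
    D ↦ AAB

A->D, B->AD, C->BCD, D->AAB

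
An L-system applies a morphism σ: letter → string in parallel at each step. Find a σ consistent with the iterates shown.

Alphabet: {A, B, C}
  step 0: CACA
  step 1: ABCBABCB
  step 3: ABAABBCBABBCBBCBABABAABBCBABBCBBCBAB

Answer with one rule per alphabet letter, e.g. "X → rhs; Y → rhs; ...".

  step 0 ⇒ step 1: CACA ⇒ A·BCB·A·BCB
    A ↦ BCB
    C ↦ A
    B ↦ AB  (constrained at step 1)

A->BCB, B->AB, C->A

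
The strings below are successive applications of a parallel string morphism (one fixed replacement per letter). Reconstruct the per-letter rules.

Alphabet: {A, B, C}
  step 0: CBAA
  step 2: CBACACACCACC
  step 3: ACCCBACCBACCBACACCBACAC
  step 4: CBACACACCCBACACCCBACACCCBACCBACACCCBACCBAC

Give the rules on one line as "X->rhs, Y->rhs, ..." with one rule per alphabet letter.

  step 3 ⇒ step 4: ACCCBACCBACCBACACCBACAC ⇒ CB·AC·AC·AC·C·CB·AC·AC·C·CB·AC·AC·C·CB·AC·CB·AC·AC·C·CB·AC·CB·AC
    A ↦ CB
    B ↦ C
    C ↦ AC

A->CB, B->C, C->AC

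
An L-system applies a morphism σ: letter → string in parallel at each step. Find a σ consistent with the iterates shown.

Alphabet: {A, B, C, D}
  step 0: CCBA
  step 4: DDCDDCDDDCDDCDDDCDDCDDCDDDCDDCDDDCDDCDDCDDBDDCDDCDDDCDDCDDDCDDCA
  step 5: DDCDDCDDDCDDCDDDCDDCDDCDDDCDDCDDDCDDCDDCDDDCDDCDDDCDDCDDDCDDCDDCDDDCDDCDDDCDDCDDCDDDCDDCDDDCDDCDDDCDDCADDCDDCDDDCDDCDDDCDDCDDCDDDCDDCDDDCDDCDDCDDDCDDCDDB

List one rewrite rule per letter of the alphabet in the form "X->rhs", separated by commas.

  step 4 ⇒ step 5: DDCDDCDDDCDDCDDDCDDCDDCDDDCDDCDDDCDDCDDCDDBDDCDDCDDDCDDCDDDCDDCA ⇒ DDC·DDC·D·DDC·DDC·D·DDC·DDC·DDC·D·DDC·DDC·D·DDC·DDC·DDC·D·DDC·DDC·D·DDC·DDC·D·DDC·DDC·DDC·D·DDC·DDC·D·DDC·DDC·DDC·D·DDC·DDC·D·DDC·DDC·D·DDC·DDC·A·DDC·DDC·D·DDC·DDC·D·DDC·DDC·DDC·D·DDC·DDC·D·DDC·DDC·DDC·D·DDC·DDC·D·DB
    A ↦ DB
    B ↦ A
    C ↦ D
    D ↦ DDC

A->DB, B->A, C->D, D->DDC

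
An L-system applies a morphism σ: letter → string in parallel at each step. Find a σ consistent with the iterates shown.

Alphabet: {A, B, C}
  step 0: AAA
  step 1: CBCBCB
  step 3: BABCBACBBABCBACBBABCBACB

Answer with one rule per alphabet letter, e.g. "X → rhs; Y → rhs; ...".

A->CB, B->BA, C->BC

  step 0 ⇒ step 1: AAA ⇒ CB·CB·CB
    A ↦ CB
    B ↦ BA  (constrained at step 1)
    C ↦ BC  (constrained at step 1)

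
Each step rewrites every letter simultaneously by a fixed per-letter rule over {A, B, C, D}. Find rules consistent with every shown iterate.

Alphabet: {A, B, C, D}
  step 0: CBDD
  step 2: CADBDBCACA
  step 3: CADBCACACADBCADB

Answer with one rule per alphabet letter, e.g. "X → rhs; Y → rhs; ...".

  step 2 ⇒ step 3: CADBDBCACA ⇒ CA·DB·C·A·C·A·CA·DB·CA·DB
    A ↦ DB
    B ↦ A
    C ↦ CA
    D ↦ C

A->DB, B->A, C->CA, D->C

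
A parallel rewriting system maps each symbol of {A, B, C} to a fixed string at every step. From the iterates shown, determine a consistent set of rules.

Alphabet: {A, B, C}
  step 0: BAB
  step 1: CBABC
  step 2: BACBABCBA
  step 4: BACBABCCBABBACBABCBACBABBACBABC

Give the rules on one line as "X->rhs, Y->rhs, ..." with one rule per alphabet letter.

  step 1 ⇒ step 2: CBABC ⇒ BA·C·BAB·C·BA
    A ↦ BAB
    B ↦ C
    C ↦ BA

A->BAB, B->C, C->BA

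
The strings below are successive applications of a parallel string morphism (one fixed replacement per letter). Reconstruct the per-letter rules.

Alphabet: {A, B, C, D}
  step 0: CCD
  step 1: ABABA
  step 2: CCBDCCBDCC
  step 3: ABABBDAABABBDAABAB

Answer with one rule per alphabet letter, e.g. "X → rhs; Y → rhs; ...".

A->CC, B->BD, C->AB, D->A

  step 2 ⇒ step 3: CCBDCCBDCC ⇒ AB·AB·BD·A·AB·AB·BD·A·AB·AB
    B ↦ BD
    C ↦ AB
    D ↦ A
  step 1 ⇒ step 2: ABABA ⇒ CC·BD·CC·BD·CC
    A ↦ CC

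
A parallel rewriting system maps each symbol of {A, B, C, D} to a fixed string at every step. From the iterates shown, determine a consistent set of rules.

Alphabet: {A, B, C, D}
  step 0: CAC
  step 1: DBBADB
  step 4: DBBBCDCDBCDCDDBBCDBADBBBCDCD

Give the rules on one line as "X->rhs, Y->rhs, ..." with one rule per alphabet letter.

A->BA, B->CD, C->DB, D->B

  step 0 ⇒ step 1: CAC ⇒ DB·BA·DB
    A ↦ BA
    C ↦ DB
    B ↦ CD  (constrained at step 1)
    D ↦ B  (constrained at step 1)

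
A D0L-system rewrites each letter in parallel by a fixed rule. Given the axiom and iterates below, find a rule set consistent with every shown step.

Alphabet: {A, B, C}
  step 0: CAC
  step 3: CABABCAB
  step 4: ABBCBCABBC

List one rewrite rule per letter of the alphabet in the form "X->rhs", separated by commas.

A->B, B->C, C->AB

  step 3 ⇒ step 4: CABABCAB ⇒ AB·B·C·B·C·AB·B·C
    A ↦ B
    B ↦ C
    C ↦ AB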